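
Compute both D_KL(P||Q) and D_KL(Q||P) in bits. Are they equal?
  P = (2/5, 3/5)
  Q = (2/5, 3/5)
D_KL(P||Q) = 0.0000, D_KL(Q||P) = 0.0000

KL divergence is not symmetric: D_KL(P||Q) ≠ D_KL(Q||P) in general.

D_KL(P||Q) = 0.0000 bits
D_KL(Q||P) = 0.0000 bits

In this case they happen to be equal (to 4 decimal places).

This asymmetry is why KL divergence is not a true distance metric.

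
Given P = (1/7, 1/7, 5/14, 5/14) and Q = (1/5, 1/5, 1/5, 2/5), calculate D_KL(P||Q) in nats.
0.0705 nats

KL divergence: D_KL(P||Q) = Σ p(x) log(p(x)/q(x))

Computing term by term:
  x=0: 1/7 × log_e[(1/7)/(1/5)] = 1/7 × -0.3365 = -0.0481
  x=1: 1/7 × log_e[(1/7)/(1/5)] = 1/7 × -0.3365 = -0.0481
  x=2: 5/14 × log_e[(5/14)/(1/5)] = 5/14 × 0.5798 = 0.2071
  x=3: 5/14 × log_e[(5/14)/(2/5)] = 5/14 × -0.1133 = -0.0405

D_KL(P||Q) = 0.0705 nats

Note: KL divergence is always non-negative and equals 0 iff P = Q.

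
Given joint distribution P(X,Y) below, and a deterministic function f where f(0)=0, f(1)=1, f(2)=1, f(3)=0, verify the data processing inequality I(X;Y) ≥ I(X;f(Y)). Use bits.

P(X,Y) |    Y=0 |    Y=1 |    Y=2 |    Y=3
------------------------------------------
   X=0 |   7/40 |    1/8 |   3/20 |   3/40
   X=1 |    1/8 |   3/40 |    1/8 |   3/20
I(X;Y) = 0.0334, I(X;f(Y)) = 0.0076, inequality holds: 0.0334 ≥ 0.0076

Data Processing Inequality: For any Markov chain X → Y → Z, we have I(X;Y) ≥ I(X;Z).

Here Z = f(Y) is a deterministic function of Y, forming X → Y → Z.

Original I(X;Y) = 0.0334 bits

After applying f:
P(X,Z) where Z=f(Y):
- P(X,Z=0) = P(X,Y=0) + P(X,Y=3)
- P(X,Z=1) = P(X,Y=1) + P(X,Y=2)

I(X;Z) = I(X;f(Y)) = 0.0076 bits

Verification: 0.0334 ≥ 0.0076 ✓

Information cannot be created by processing; the function f can only lose information about X.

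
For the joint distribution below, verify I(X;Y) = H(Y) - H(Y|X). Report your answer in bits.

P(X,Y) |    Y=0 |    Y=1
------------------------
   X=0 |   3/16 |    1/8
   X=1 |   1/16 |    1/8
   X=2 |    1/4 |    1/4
I(X;Y) = 0.0244 bits

Mutual information has multiple equivalent forms:
- I(X;Y) = H(X) - H(X|Y)
- I(X;Y) = H(Y) - H(Y|X)
- I(X;Y) = H(X) + H(Y) - H(X,Y)

Computing all quantities:
H(X) = 1.4772, H(Y) = 1.0000, H(X,Y) = 2.4528
H(X|Y) = 1.4528, H(Y|X) = 0.9756

Verification:
H(X) - H(X|Y) = 1.4772 - 1.4528 = 0.0244
H(Y) - H(Y|X) = 1.0000 - 0.9756 = 0.0244
H(X) + H(Y) - H(X,Y) = 1.4772 + 1.0000 - 2.4528 = 0.0244

All forms give I(X;Y) = 0.0244 bits. ✓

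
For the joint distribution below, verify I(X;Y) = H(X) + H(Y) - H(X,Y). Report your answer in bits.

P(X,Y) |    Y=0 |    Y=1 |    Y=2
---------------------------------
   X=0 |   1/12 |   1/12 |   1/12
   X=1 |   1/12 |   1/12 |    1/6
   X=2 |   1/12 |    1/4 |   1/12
I(X;Y) = 0.0871 bits

Mutual information has multiple equivalent forms:
- I(X;Y) = H(X) - H(X|Y)
- I(X;Y) = H(Y) - H(Y|X)
- I(X;Y) = H(X) + H(Y) - H(X,Y)

Computing all quantities:
H(X) = 1.5546, H(Y) = 1.5546, H(X,Y) = 3.0221
H(X|Y) = 1.4675, H(Y|X) = 1.4675

Verification:
H(X) - H(X|Y) = 1.5546 - 1.4675 = 0.0871
H(Y) - H(Y|X) = 1.5546 - 1.4675 = 0.0871
H(X) + H(Y) - H(X,Y) = 1.5546 + 1.5546 - 3.0221 = 0.0871

All forms give I(X;Y) = 0.0871 bits. ✓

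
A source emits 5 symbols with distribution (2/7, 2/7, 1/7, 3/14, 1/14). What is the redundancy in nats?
0.0970 nats

Redundancy measures how far a source is from maximum entropy:
R = H_max - H(X)

Maximum entropy for 5 symbols: H_max = log_e(5) = 1.6094 nats
Actual entropy: H(X) = 1.5125 nats
Redundancy: R = 1.6094 - 1.5125 = 0.0970 nats

This redundancy represents potential for compression: the source could be compressed by 0.0970 nats per symbol.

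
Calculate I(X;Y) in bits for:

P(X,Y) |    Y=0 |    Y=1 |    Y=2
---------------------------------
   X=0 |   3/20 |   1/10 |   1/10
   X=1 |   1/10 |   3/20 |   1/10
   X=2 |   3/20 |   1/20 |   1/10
0.0435 bits

Mutual information: I(X;Y) = H(X) + H(Y) - H(X,Y)

Marginals:
P(X) = (7/20, 7/20, 3/10), H(X) = 1.5813 bits
P(Y) = (2/5, 3/10, 3/10), H(Y) = 1.5710 bits

Joint entropy: H(X,Y) = 3.1087 bits

I(X;Y) = 1.5813 + 1.5710 - 3.1087 = 0.0435 bits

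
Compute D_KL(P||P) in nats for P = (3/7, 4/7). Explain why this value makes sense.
0.0000 nats

KL divergence satisfies the Gibbs inequality: D_KL(P||Q) ≥ 0 for all distributions P, Q.

D_KL(P||Q) = Σ p(x) log(p(x)/q(x))
Each term is p(x) × log_e(p(x)/p(x)) = p(x) × log_e(1) = 0, so the sum is 0.
D_KL(P||Q) = 0.0000 nats

When P = Q, the KL divergence is exactly 0, as there is no 'divergence' between identical distributions.

This non-negativity is a fundamental property: relative entropy cannot be negative because it measures how different Q is from P.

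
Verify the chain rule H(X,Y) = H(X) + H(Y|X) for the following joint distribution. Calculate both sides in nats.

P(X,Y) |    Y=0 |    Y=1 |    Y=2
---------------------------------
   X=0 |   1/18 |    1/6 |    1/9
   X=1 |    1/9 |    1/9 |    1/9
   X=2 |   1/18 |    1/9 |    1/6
H(X,Y) = 2.1391, H(X) = 1.0986, H(Y|X) = 1.0405 (all in nats)

Chain rule: H(X,Y) = H(X) + H(Y|X)

Left side — joint entropy directly:
H(X,Y) = -Σ p(x,y) log p(x,y) = 2.1391 nats

Right side — compute H(Y|X) from the conditional distributions:
P(X) = (1/3, 1/3, 1/3), so H(X) = 1.0986 nats
H(Y|X) = Σ_x P(X=x) · H(Y|X=x):
  P(Y|X=0) = (1/6, 1/2, 1/3), H(Y|X=0) = 1.0114, weight P(X=0) = 1/3
  P(Y|X=1) = (1/3, 1/3, 1/3), H(Y|X=1) = 1.0986, weight P(X=1) = 1/3
  P(Y|X=2) = (1/6, 1/3, 1/2), H(Y|X=2) = 1.0114, weight P(X=2) = 1/3
H(Y|X) = 1.0405 nats

H(X) + H(Y|X) = 1.0986 + 1.0405 = 2.1391 nats

Both sides equal 2.1391 nats. ✓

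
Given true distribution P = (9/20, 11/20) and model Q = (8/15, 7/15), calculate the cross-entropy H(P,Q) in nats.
0.7021 nats

Cross-entropy: H(P,Q) = -Σ p(x) log q(x)

Alternatively: H(P,Q) = H(P) + D_KL(P||Q)
H(P) = 0.6881 nats
D_KL(P||Q) = 0.0139 nats

H(P,Q) = 0.6881 + 0.0139 = 0.7021 nats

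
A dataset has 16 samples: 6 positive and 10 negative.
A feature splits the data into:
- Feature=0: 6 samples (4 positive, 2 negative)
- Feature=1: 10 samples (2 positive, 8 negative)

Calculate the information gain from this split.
0.1589 bits

Information Gain = H(Y) - H(Y|Feature)

Before split:
P(positive) = 6/16 = 0.3750
H(Y) = 0.9544 bits

After split:
Feature=0: H = 0.9183 bits (weight = 6/16)
Feature=1: H = 0.7219 bits (weight = 10/16)
H(Y|Feature) = (6/16)×0.9183 + (10/16)×0.7219 = 0.7956 bits

Information Gain = 0.9544 - 0.7956 = 0.1589 bits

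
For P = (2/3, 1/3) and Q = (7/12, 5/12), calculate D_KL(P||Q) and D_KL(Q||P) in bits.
D_KL(P||Q) = 0.0211, D_KL(Q||P) = 0.0218

KL divergence is not symmetric: D_KL(P||Q) ≠ D_KL(Q||P) in general.

D_KL(P||Q) = 0.0211 bits
D_KL(Q||P) = 0.0218 bits

No, they are not equal!

This asymmetry is why KL divergence is not a true distance metric.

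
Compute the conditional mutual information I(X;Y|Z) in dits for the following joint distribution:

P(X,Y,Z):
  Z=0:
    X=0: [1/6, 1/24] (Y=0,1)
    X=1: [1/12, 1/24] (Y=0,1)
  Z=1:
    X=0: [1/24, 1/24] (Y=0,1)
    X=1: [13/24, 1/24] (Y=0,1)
0.0204 dits

Conditional mutual information: I(X;Y|Z) = H(X|Z) + H(Y|Z) - H(X,Y|Z)

H(Z) = 0.2764
H(X,Z) = 0.4813 → H(X|Z) = 0.2049
H(Y,Z) = 0.4669 → H(Y|Z) = 0.1905
H(X,Y,Z) = 0.6514 → H(X,Y|Z) = 0.3750

I(X;Y|Z) = 0.2049 + 0.1905 - 0.3750 = 0.0204 dits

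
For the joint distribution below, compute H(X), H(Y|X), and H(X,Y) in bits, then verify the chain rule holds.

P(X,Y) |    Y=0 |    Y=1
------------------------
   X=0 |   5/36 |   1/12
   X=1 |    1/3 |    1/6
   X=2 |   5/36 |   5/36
H(X,Y) = 2.4446, H(X) = 1.4955, H(Y|X) = 0.9490 (all in bits)

Chain rule: H(X,Y) = H(X) + H(Y|X)

Left side — joint entropy directly:
H(X,Y) = -Σ p(x,y) log p(x,y) = 2.4446 bits

Right side — compute H(Y|X) from the conditional distributions:
P(X) = (2/9, 1/2, 5/18), so H(X) = 1.4955 bits
H(Y|X) = Σ_x P(X=x) · H(Y|X=x):
  P(Y|X=0) = (5/8, 3/8), H(Y|X=0) = 0.9544, weight P(X=0) = 2/9
  P(Y|X=1) = (2/3, 1/3), H(Y|X=1) = 0.9183, weight P(X=1) = 1/2
  P(Y|X=2) = (1/2, 1/2), H(Y|X=2) = 1.0000, weight P(X=2) = 5/18
H(Y|X) = 0.9490 bits

H(X) + H(Y|X) = 1.4955 + 0.9490 = 2.4446 bits

Both sides equal 2.4446 bits. ✓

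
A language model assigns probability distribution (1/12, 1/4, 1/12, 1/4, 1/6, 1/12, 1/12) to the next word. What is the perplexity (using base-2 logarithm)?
6.1723

Perplexity is 2^H (or exp(H) for natural log).

First, H = -Σ p log p = 2.6258 bits
Perplexity = 2^2.6258 = 6.1723

Interpretation: The model's uncertainty is equivalent to choosing uniformly among 6.2 options.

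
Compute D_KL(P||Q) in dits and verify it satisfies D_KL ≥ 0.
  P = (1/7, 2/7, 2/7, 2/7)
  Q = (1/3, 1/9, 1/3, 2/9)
0.0767 dits

KL divergence satisfies the Gibbs inequality: D_KL(P||Q) ≥ 0 for all distributions P, Q.

D_KL(P||Q) = Σ p(x) log(p(x)/q(x))
Term by term:
  x=0: 1/7 × log_10[(1/7)/(1/3)] = -0.0526
  x=1: 2/7 × log_10[(2/7)/(1/9)] = 0.1172
  x=2: 2/7 × log_10[(2/7)/(1/3)] = -0.0191
  x=3: 2/7 × log_10[(2/7)/(2/9)] = 0.0312
D_KL(P||Q) = 0.0767 dits

D_KL(P||Q) = 0.0767 ≥ 0 ✓

This non-negativity is a fundamental property: relative entropy cannot be negative because it measures how different Q is from P.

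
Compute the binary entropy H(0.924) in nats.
0.2689 nats

The binary entropy function is:
H(p) = -p log(p) - (1-p) log(1-p)

H(0.924) = -0.924 × log_e(0.924) - 0.076 × log_e(0.076)
H(0.924) = 0.2689 nats

Note: Binary entropy is maximized at p=0.5 (H=1 bit) and minimized at p=0 or p=1 (H=0).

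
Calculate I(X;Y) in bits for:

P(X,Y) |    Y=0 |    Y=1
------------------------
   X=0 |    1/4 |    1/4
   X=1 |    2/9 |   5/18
0.0022 bits

Mutual information: I(X;Y) = H(X) + H(Y) - H(X,Y)

Marginals:
P(X) = (1/2, 1/2), H(X) = 1.0000 bits
P(Y) = (17/36, 19/36), H(Y) = 0.9978 bits

Joint entropy: H(X,Y) = 1.9955 bits

I(X;Y) = 1.0000 + 0.9978 - 1.9955 = 0.0022 bits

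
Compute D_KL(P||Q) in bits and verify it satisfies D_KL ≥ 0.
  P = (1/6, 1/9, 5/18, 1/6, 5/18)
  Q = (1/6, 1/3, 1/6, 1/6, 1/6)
0.2333 bits

KL divergence satisfies the Gibbs inequality: D_KL(P||Q) ≥ 0 for all distributions P, Q.

D_KL(P||Q) = Σ p(x) log(p(x)/q(x))
Term by term:
  x=0: 1/6 × log_2[(1/6)/(1/6)] = 0.0000
  x=1: 1/9 × log_2[(1/9)/(1/3)] = -0.1761
  x=2: 5/18 × log_2[(5/18)/(1/6)] = 0.2047
  x=3: 1/6 × log_2[(1/6)/(1/6)] = 0.0000
  x=4: 5/18 × log_2[(5/18)/(1/6)] = 0.2047
D_KL(P||Q) = 0.2333 bits

D_KL(P||Q) = 0.2333 ≥ 0 ✓

This non-negativity is a fundamental property: relative entropy cannot be negative because it measures how different Q is from P.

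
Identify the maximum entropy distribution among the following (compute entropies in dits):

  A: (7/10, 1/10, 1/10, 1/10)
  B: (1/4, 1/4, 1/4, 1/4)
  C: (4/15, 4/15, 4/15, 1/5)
B

For a discrete distribution over n outcomes, entropy is maximized by the uniform distribution.

Computing entropies:
H(A) = 0.4084 dits
H(B) = 0.6021 dits
H(C) = 0.5990 dits

The uniform distribution (where all probabilities equal 1/4) achieves the maximum entropy of log_10(4) = 0.6021 dits.

Distribution B has the highest entropy.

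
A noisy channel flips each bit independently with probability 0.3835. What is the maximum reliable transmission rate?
0.0395 bits

For a binary symmetric channel (BSC) with error probability p:
Capacity C = 1 - H(p) bits per symbol

where H(p) = -p log₂(p) - (1-p) log₂(1-p) is the binary entropy function.

H(0.3835) = 0.9605 bits
C = 1 - 0.9605 = 0.0395 bits per symbol

This means we can reliably transmit up to 0.0395 bits of information per channel use.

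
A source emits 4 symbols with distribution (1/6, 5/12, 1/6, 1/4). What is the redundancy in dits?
0.0337 dits

Redundancy measures how far a source is from maximum entropy:
R = H_max - H(X)

Maximum entropy for 4 symbols: H_max = log_10(4) = 0.6021 dits
Actual entropy: H(X) = 0.5683 dits
Redundancy: R = 0.6021 - 0.5683 = 0.0337 dits

This redundancy represents potential for compression: the source could be compressed by 0.0337 dits per symbol.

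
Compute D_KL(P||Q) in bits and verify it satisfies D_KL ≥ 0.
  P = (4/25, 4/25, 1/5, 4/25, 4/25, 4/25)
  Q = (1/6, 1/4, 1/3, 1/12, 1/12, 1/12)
0.1919 bits

KL divergence satisfies the Gibbs inequality: D_KL(P||Q) ≥ 0 for all distributions P, Q.

D_KL(P||Q) = Σ p(x) log(p(x)/q(x))
Term by term:
  x=0: 4/25 × log_2[(4/25)/(1/6)] = -0.0094
  x=1: 4/25 × log_2[(4/25)/(1/4)] = -0.1030
  x=2: 1/5 × log_2[(1/5)/(1/3)] = -0.1474
  x=3: 4/25 × log_2[(4/25)/(1/12)] = 0.1506
  x=4: 4/25 × log_2[(4/25)/(1/12)] = 0.1506
  x=5: 4/25 × log_2[(4/25)/(1/12)] = 0.1506
D_KL(P||Q) = 0.1919 bits

D_KL(P||Q) = 0.1919 ≥ 0 ✓

This non-negativity is a fundamental property: relative entropy cannot be negative because it measures how different Q is from P.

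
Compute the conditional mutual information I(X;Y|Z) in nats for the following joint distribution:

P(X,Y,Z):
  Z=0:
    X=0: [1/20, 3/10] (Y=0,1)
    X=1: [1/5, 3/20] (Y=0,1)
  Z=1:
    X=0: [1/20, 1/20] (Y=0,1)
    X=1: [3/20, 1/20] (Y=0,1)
0.0828 nats

Conditional mutual information: I(X;Y|Z) = H(X|Z) + H(Y|Z) - H(X,Y|Z)

H(Z) = 0.6109
H(X,Z) = 1.2870 → H(X|Z) = 0.6762
H(Y,Z) = 1.2580 → H(Y|Z) = 0.6472
H(X,Y,Z) = 1.8514 → H(X,Y|Z) = 1.2405

I(X;Y|Z) = 0.6762 + 0.6472 - 1.2405 = 0.0828 nats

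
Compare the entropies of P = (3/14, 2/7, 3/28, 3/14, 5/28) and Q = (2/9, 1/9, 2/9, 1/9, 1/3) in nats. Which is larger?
P

Computing entropies in nats:
H(P) = 1.5651
H(Q) = 1.5230

Distribution P has higher entropy.

Intuition: The distribution closer to uniform (more spread out) has higher entropy.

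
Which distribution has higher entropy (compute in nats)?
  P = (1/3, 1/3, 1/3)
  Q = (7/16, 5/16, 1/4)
P

Computing entropies in nats:
H(P) = 1.0986
H(Q) = 1.0717

Distribution P has higher entropy.

Intuition: The distribution closer to uniform (more spread out) has higher entropy.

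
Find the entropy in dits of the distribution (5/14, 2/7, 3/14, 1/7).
0.5792 dits

Shannon entropy is H(X) = -Σ p(x) log p(x).

For P = (5/14, 2/7, 3/14, 1/7):
H = -5/14 × log_10(5/14) -2/7 × log_10(2/7) -3/14 × log_10(3/14) -1/7 × log_10(1/7)
H = 0.5792 dits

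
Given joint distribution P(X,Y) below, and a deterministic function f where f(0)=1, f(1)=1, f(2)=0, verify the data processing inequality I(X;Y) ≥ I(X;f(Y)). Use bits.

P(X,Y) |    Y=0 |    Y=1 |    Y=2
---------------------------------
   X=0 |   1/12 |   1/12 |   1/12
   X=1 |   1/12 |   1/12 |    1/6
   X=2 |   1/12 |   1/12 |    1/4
I(X;Y) = 0.0325, I(X;f(Y)) = 0.0325, inequality holds: 0.0325 ≥ 0.0325

Data Processing Inequality: For any Markov chain X → Y → Z, we have I(X;Y) ≥ I(X;Z).

Here Z = f(Y) is a deterministic function of Y, forming X → Y → Z.

Original I(X;Y) = 0.0325 bits

After applying f:
P(X,Z) where Z=f(Y):
- P(X,Z=0) = P(X,Y=2)
- P(X,Z=1) = P(X,Y=0) + P(X,Y=1)

I(X;Z) = I(X;f(Y)) = 0.0325 bits

Verification: 0.0325 ≥ 0.0325 ✓

Information cannot be created by processing; the function f can only lose information about X.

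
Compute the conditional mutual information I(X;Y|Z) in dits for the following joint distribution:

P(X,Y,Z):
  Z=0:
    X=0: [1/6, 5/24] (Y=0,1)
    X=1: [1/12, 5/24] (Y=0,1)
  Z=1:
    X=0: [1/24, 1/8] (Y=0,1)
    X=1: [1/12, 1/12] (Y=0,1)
0.0088 dits

Conditional mutual information: I(X;Y|Z) = H(X|Z) + H(Y|Z) - H(X,Y|Z)

H(Z) = 0.2764
H(X,Z) = 0.5752 → H(X|Z) = 0.2988
H(Y,Z) = 0.5637 → H(Y|Z) = 0.2873
H(X,Y,Z) = 0.8537 → H(X,Y|Z) = 0.5773

I(X;Y|Z) = 0.2988 + 0.2873 - 0.5773 = 0.0088 dits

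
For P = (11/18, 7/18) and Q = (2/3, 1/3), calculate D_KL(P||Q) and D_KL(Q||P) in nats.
D_KL(P||Q) = 0.0068, D_KL(Q||P) = 0.0066

KL divergence is not symmetric: D_KL(P||Q) ≠ D_KL(Q||P) in general.

D_KL(P||Q) = 0.0068 nats
D_KL(Q||P) = 0.0066 nats

No, they are not equal!

This asymmetry is why KL divergence is not a true distance metric.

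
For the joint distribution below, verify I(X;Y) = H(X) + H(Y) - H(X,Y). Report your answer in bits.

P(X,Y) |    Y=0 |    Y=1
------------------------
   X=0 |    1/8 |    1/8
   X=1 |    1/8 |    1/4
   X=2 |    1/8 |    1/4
I(X;Y) = 0.0157 bits

Mutual information has multiple equivalent forms:
- I(X;Y) = H(X) - H(X|Y)
- I(X;Y) = H(Y) - H(Y|X)
- I(X;Y) = H(X) + H(Y) - H(X,Y)

Computing all quantities:
H(X) = 1.5613, H(Y) = 0.9544, H(X,Y) = 2.5000
H(X|Y) = 1.5456, H(Y|X) = 0.9387

Verification:
H(X) - H(X|Y) = 1.5613 - 1.5456 = 0.0157
H(Y) - H(Y|X) = 0.9544 - 0.9387 = 0.0157
H(X) + H(Y) - H(X,Y) = 1.5613 + 0.9544 - 2.5000 = 0.0157

All forms give I(X;Y) = 0.0157 bits. ✓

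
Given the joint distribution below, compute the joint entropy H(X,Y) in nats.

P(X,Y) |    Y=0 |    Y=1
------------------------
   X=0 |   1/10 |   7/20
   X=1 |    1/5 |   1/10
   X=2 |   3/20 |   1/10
1.6647 nats

Joint entropy is H(X,Y) = -Σ_{x,y} p(x,y) log p(x,y).

Summing over all non-zero entries:
H(X,Y) = -[1/10·log_e(1/10) + 7/20·log_e(7/20) + 1/5·log_e(1/5) + 1/10·log_e(1/10) + 3/20·log_e(3/20) + 1/10·log_e(1/10)]
H(X,Y) = 1.6647 nats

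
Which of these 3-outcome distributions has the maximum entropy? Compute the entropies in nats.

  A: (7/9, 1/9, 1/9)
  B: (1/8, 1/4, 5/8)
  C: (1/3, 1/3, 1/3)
C

For a discrete distribution over n outcomes, entropy is maximized by the uniform distribution.

Computing entropies:
H(A) = 0.6837 nats
H(B) = 0.9003 nats
H(C) = 1.0986 nats

The uniform distribution (where all probabilities equal 1/3) achieves the maximum entropy of log_e(3) = 1.0986 nats.

Distribution C has the highest entropy.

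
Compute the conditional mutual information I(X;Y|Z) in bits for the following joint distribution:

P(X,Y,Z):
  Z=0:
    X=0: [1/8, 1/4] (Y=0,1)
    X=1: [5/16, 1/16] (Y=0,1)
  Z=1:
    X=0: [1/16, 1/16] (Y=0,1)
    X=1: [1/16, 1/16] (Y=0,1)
0.1468 bits

Conditional mutual information: I(X;Y|Z) = H(X|Z) + H(Y|Z) - H(X,Y|Z)

H(Z) = 0.8113
H(X,Z) = 1.8113 → H(X|Z) = 1.0000
H(Y,Z) = 1.7962 → H(Y|Z) = 0.9849
H(X,Y,Z) = 2.6494 → H(X,Y|Z) = 1.8381

I(X;Y|Z) = 1.0000 + 0.9849 - 1.8381 = 0.1468 bits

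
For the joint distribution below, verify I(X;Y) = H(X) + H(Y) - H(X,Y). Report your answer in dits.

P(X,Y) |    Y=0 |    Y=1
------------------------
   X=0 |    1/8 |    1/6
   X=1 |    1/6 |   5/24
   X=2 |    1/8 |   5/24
I(X;Y) = 0.0008 dits

Mutual information has multiple equivalent forms:
- I(X;Y) = H(X) - H(X|Y)
- I(X;Y) = H(Y) - H(Y|X)
- I(X;Y) = H(X) + H(Y) - H(X,Y)

Computing all quantities:
H(X) = 0.4749, H(Y) = 0.2950, H(X,Y) = 0.7690
H(X|Y) = 0.4740, H(Y|X) = 0.2942

Verification:
H(X) - H(X|Y) = 0.4749 - 0.4740 = 0.0008
H(Y) - H(Y|X) = 0.2950 - 0.2942 = 0.0008
H(X) + H(Y) - H(X,Y) = 0.4749 + 0.2950 - 0.7690 = 0.0008

All forms give I(X;Y) = 0.0008 dits. ✓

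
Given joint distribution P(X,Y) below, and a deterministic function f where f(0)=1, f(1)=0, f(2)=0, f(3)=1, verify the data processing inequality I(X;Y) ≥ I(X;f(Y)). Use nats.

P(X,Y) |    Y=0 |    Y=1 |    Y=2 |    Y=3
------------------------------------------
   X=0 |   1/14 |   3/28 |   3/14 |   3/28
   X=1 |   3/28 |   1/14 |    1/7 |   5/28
I(X;Y) = 0.0234, I(X;f(Y)) = 0.0233, inequality holds: 0.0234 ≥ 0.0233

Data Processing Inequality: For any Markov chain X → Y → Z, we have I(X;Y) ≥ I(X;Z).

Here Z = f(Y) is a deterministic function of Y, forming X → Y → Z.

Original I(X;Y) = 0.0234 nats

After applying f:
P(X,Z) where Z=f(Y):
- P(X,Z=0) = P(X,Y=1) + P(X,Y=2)
- P(X,Z=1) = P(X,Y=0) + P(X,Y=3)

I(X;Z) = I(X;f(Y)) = 0.0233 nats

Verification: 0.0234 ≥ 0.0233 ✓

Information cannot be created by processing; the function f can only lose information about X.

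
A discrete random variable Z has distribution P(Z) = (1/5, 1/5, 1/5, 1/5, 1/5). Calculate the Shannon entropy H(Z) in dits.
0.6990 dits

Shannon entropy is H(X) = -Σ p(x) log p(x).

For P = (1/5, 1/5, 1/5, 1/5, 1/5):
H = -1/5 × log_10(1/5) -1/5 × log_10(1/5) -1/5 × log_10(1/5) -1/5 × log_10(1/5) -1/5 × log_10(1/5)
H = 0.6990 dits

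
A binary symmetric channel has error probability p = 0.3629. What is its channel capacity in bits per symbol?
0.0549 bits

For a binary symmetric channel (BSC) with error probability p:
Capacity C = 1 - H(p) bits per symbol

where H(p) = -p log₂(p) - (1-p) log₂(1-p) is the binary entropy function.

H(0.3629) = 0.9451 bits
C = 1 - 0.9451 = 0.0549 bits per symbol

This means we can reliably transmit up to 0.0549 bits of information per channel use.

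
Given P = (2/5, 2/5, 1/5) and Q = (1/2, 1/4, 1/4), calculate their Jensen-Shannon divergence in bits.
0.0186 bits

Jensen-Shannon divergence is:
JSD(P||Q) = 0.5 × D_KL(P||M) + 0.5 × D_KL(Q||M)
where M = 0.5 × (P + Q) is the mixture distribution.

M = 0.5 × (2/5, 2/5, 1/5) + 0.5 × (1/2, 1/4, 1/4) = (9/20, 13/40, 9/40)

D_KL(P||M) = 0.0179 bits
D_KL(Q||M) = 0.0194 bits

JSD(P||Q) = 0.5 × 0.0179 + 0.5 × 0.0194 = 0.0186 bits

Unlike KL divergence, JSD is symmetric and bounded: 0 ≤ JSD ≤ log(2).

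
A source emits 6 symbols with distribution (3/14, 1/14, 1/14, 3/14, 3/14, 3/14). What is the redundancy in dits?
0.0410 dits

Redundancy measures how far a source is from maximum entropy:
R = H_max - H(X)

Maximum entropy for 6 symbols: H_max = log_10(6) = 0.7782 dits
Actual entropy: H(X) = 0.7372 dits
Redundancy: R = 0.7782 - 0.7372 = 0.0410 dits

This redundancy represents potential for compression: the source could be compressed by 0.0410 dits per symbol.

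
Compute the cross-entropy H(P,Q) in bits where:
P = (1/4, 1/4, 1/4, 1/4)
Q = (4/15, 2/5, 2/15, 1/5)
2.1144 bits

Cross-entropy: H(P,Q) = -Σ p(x) log q(x)

Alternatively: H(P,Q) = H(P) + D_KL(P||Q)
H(P) = 2.0000 bits
D_KL(P||Q) = 0.1144 bits

H(P,Q) = 2.0000 + 0.1144 = 2.1144 bits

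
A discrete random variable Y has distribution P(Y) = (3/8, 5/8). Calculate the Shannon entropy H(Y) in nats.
0.6616 nats

Shannon entropy is H(X) = -Σ p(x) log p(x).

For P = (3/8, 5/8):
H = -3/8 × log_e(3/8) -5/8 × log_e(5/8)
H = 0.6616 nats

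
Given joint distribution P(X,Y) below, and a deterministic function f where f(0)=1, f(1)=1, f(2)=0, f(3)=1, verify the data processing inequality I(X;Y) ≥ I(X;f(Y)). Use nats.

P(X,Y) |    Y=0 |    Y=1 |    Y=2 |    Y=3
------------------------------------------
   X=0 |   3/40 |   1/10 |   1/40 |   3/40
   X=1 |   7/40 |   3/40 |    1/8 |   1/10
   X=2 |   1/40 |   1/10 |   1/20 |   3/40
I(X;Y) = 0.0667, I(X;f(Y)) = 0.0178, inequality holds: 0.0667 ≥ 0.0178

Data Processing Inequality: For any Markov chain X → Y → Z, we have I(X;Y) ≥ I(X;Z).

Here Z = f(Y) is a deterministic function of Y, forming X → Y → Z.

Original I(X;Y) = 0.0667 nats

After applying f:
P(X,Z) where Z=f(Y):
- P(X,Z=0) = P(X,Y=2)
- P(X,Z=1) = P(X,Y=0) + P(X,Y=1) + P(X,Y=3)

I(X;Z) = I(X;f(Y)) = 0.0178 nats

Verification: 0.0667 ≥ 0.0178 ✓

Information cannot be created by processing; the function f can only lose information about X.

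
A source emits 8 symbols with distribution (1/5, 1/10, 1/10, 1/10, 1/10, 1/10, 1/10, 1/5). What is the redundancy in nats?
0.0541 nats

Redundancy measures how far a source is from maximum entropy:
R = H_max - H(X)

Maximum entropy for 8 symbols: H_max = log_e(8) = 2.0794 nats
Actual entropy: H(X) = 2.0253 nats
Redundancy: R = 2.0794 - 2.0253 = 0.0541 nats

This redundancy represents potential for compression: the source could be compressed by 0.0541 nats per symbol.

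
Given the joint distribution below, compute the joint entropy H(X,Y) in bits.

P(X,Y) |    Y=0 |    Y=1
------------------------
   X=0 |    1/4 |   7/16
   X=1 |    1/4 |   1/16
1.7718 bits

Joint entropy is H(X,Y) = -Σ_{x,y} p(x,y) log p(x,y).

Summing over all non-zero entries:
H(X,Y) = -[1/4·log_2(1/4) + 7/16·log_2(7/16) + 1/4·log_2(1/4) + 1/16·log_2(1/16)]
H(X,Y) = 1.7718 bits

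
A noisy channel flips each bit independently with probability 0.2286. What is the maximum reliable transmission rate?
0.2244 bits

For a binary symmetric channel (BSC) with error probability p:
Capacity C = 1 - H(p) bits per symbol

where H(p) = -p log₂(p) - (1-p) log₂(1-p) is the binary entropy function.

H(0.2286) = 0.7756 bits
C = 1 - 0.7756 = 0.2244 bits per symbol

This means we can reliably transmit up to 0.2244 bits of information per channel use.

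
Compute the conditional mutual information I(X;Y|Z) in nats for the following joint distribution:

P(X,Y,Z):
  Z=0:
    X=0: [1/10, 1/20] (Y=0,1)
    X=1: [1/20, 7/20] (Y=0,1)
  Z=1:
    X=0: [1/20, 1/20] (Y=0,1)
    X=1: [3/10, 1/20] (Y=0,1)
0.1016 nats

Conditional mutual information: I(X;Y|Z) = H(X|Z) + H(Y|Z) - H(X,Y|Z)

H(Z) = 0.6881
H(X,Z) = 1.2488 → H(X|Z) = 0.5606
H(Y,Z) = 1.2488 → H(Y|Z) = 0.5606
H(X,Y,Z) = 1.7078 → H(X,Y|Z) = 1.0197

I(X;Y|Z) = 0.5606 + 0.5606 - 1.0197 = 0.1016 nats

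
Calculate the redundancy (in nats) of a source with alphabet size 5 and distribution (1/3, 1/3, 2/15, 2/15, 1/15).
0.1592 nats

Redundancy measures how far a source is from maximum entropy:
R = H_max - H(X)

Maximum entropy for 5 symbols: H_max = log_e(5) = 1.6094 nats
Actual entropy: H(X) = 1.4503 nats
Redundancy: R = 1.6094 - 1.4503 = 0.1592 nats

This redundancy represents potential for compression: the source could be compressed by 0.1592 nats per symbol.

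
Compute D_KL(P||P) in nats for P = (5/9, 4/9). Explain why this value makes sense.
0.0000 nats

KL divergence satisfies the Gibbs inequality: D_KL(P||Q) ≥ 0 for all distributions P, Q.

D_KL(P||Q) = Σ p(x) log(p(x)/q(x))
Each term is p(x) × log_e(p(x)/p(x)) = p(x) × log_e(1) = 0, so the sum is 0.
D_KL(P||Q) = 0.0000 nats

When P = Q, the KL divergence is exactly 0, as there is no 'divergence' between identical distributions.

This non-negativity is a fundamental property: relative entropy cannot be negative because it measures how different Q is from P.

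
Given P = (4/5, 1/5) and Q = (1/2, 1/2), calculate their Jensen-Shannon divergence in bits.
0.0731 bits

Jensen-Shannon divergence is:
JSD(P||Q) = 0.5 × D_KL(P||M) + 0.5 × D_KL(Q||M)
where M = 0.5 × (P + Q) is the mixture distribution.

M = 0.5 × (4/5, 1/5) + 0.5 × (1/2, 1/2) = (13/20, 7/20)

D_KL(P||M) = 0.0782 bits
D_KL(Q||M) = 0.0680 bits

JSD(P||Q) = 0.5 × 0.0782 + 0.5 × 0.0680 = 0.0731 bits

Unlike KL divergence, JSD is symmetric and bounded: 0 ≤ JSD ≤ log(2).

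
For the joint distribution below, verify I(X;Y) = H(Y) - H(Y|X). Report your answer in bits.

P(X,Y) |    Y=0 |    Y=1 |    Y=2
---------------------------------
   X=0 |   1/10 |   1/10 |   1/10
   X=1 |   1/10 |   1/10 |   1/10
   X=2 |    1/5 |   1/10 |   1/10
I(X;Y) = 0.0200 bits

Mutual information has multiple equivalent forms:
- I(X;Y) = H(X) - H(X|Y)
- I(X;Y) = H(Y) - H(Y|X)
- I(X;Y) = H(X) + H(Y) - H(X,Y)

Computing all quantities:
H(X) = 1.5710, H(Y) = 1.5710, H(X,Y) = 3.1219
H(X|Y) = 1.5510, H(Y|X) = 1.5510

Verification:
H(X) - H(X|Y) = 1.5710 - 1.5510 = 0.0200
H(Y) - H(Y|X) = 1.5710 - 1.5510 = 0.0200
H(X) + H(Y) - H(X,Y) = 1.5710 + 1.5710 - 3.1219 = 0.0200

All forms give I(X;Y) = 0.0200 bits. ✓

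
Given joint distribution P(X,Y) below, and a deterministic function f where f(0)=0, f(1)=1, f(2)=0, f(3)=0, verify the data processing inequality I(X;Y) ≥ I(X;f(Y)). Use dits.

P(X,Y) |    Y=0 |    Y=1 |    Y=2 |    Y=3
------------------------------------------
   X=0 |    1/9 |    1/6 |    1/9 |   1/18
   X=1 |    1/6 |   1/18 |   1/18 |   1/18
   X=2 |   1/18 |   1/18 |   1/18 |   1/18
I(X;Y) = 0.0198, I(X;f(Y)) = 0.0094, inequality holds: 0.0198 ≥ 0.0094

Data Processing Inequality: For any Markov chain X → Y → Z, we have I(X;Y) ≥ I(X;Z).

Here Z = f(Y) is a deterministic function of Y, forming X → Y → Z.

Original I(X;Y) = 0.0198 dits

After applying f:
P(X,Z) where Z=f(Y):
- P(X,Z=0) = P(X,Y=0) + P(X,Y=2) + P(X,Y=3)
- P(X,Z=1) = P(X,Y=1)

I(X;Z) = I(X;f(Y)) = 0.0094 dits

Verification: 0.0198 ≥ 0.0094 ✓

Information cannot be created by processing; the function f can only lose information about X.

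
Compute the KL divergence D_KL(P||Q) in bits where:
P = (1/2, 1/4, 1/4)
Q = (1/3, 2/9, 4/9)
0.1274 bits

KL divergence: D_KL(P||Q) = Σ p(x) log(p(x)/q(x))

Computing term by term:
  x=0: 1/2 × log_2[(1/2)/(1/3)] = 1/2 × 0.5850 = 0.2925
  x=1: 1/4 × log_2[(1/4)/(2/9)] = 1/4 × 0.1699 = 0.0425
  x=2: 1/4 × log_2[(1/4)/(4/9)] = 1/4 × -0.8301 = -0.2075

D_KL(P||Q) = 0.1274 bits

Note: KL divergence is always non-negative and equals 0 iff P = Q.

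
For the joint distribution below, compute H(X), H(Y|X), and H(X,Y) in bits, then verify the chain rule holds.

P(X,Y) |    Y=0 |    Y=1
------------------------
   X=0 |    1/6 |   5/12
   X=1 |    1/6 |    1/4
H(X,Y) = 1.8879, H(X) = 0.9799, H(Y|X) = 0.9080 (all in bits)

Chain rule: H(X,Y) = H(X) + H(Y|X)

Left side — joint entropy directly:
H(X,Y) = -Σ p(x,y) log p(x,y) = 1.8879 bits

Right side — compute H(Y|X) from the conditional distributions:
P(X) = (7/12, 5/12), so H(X) = 0.9799 bits
H(Y|X) = Σ_x P(X=x) · H(Y|X=x):
  P(Y|X=0) = (2/7, 5/7), H(Y|X=0) = 0.8631, weight P(X=0) = 7/12
  P(Y|X=1) = (2/5, 3/5), H(Y|X=1) = 0.9710, weight P(X=1) = 5/12
H(Y|X) = 0.9080 bits

H(X) + H(Y|X) = 0.9799 + 0.9080 = 1.8879 bits

Both sides equal 1.8879 bits. ✓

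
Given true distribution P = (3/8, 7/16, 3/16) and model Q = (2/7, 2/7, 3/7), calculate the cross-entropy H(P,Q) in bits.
1.6977 bits

Cross-entropy: H(P,Q) = -Σ p(x) log q(x)

Alternatively: H(P,Q) = H(P) + D_KL(P||Q)
H(P) = 1.5052 bits
D_KL(P||Q) = 0.1924 bits

H(P,Q) = 1.5052 + 0.1924 = 1.6977 bits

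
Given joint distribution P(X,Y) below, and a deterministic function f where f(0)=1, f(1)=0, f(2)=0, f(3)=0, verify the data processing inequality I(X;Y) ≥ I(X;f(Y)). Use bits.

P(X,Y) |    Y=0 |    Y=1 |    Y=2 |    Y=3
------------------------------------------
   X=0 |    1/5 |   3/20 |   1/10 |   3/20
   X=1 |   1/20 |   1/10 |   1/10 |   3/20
I(X;Y) = 0.0477, I(X;f(Y)) = 0.0429, inequality holds: 0.0477 ≥ 0.0429

Data Processing Inequality: For any Markov chain X → Y → Z, we have I(X;Y) ≥ I(X;Z).

Here Z = f(Y) is a deterministic function of Y, forming X → Y → Z.

Original I(X;Y) = 0.0477 bits

After applying f:
P(X,Z) where Z=f(Y):
- P(X,Z=0) = P(X,Y=1) + P(X,Y=2) + P(X,Y=3)
- P(X,Z=1) = P(X,Y=0)

I(X;Z) = I(X;f(Y)) = 0.0429 bits

Verification: 0.0477 ≥ 0.0429 ✓

Information cannot be created by processing; the function f can only lose information about X.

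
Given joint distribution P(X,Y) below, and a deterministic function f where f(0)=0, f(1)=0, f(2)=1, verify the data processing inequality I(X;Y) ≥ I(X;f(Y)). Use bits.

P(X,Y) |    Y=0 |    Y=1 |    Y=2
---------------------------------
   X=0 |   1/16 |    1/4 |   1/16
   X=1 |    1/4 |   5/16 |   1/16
I(X;Y) = 0.0464, I(X;f(Y)) = 0.0067, inequality holds: 0.0464 ≥ 0.0067

Data Processing Inequality: For any Markov chain X → Y → Z, we have I(X;Y) ≥ I(X;Z).

Here Z = f(Y) is a deterministic function of Y, forming X → Y → Z.

Original I(X;Y) = 0.0464 bits

After applying f:
P(X,Z) where Z=f(Y):
- P(X,Z=0) = P(X,Y=0) + P(X,Y=1)
- P(X,Z=1) = P(X,Y=2)

I(X;Z) = I(X;f(Y)) = 0.0067 bits

Verification: 0.0464 ≥ 0.0067 ✓

Information cannot be created by processing; the function f can only lose information about X.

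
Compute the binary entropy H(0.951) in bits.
0.2821 bits

The binary entropy function is:
H(p) = -p log(p) - (1-p) log(1-p)

H(0.951) = -0.951 × log_2(0.951) - 0.049 × log_2(0.049)
H(0.951) = 0.2821 bits

Note: Binary entropy is maximized at p=0.5 (H=1 bit) and minimized at p=0 or p=1 (H=0).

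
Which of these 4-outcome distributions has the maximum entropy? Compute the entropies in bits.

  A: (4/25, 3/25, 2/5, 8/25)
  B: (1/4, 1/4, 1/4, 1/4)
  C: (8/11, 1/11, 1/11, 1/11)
B

For a discrete distribution over n outcomes, entropy is maximized by the uniform distribution.

Computing entropies:
H(A) = 1.8449 bits
H(B) = 2.0000 bits
H(C) = 1.2776 bits

The uniform distribution (where all probabilities equal 1/4) achieves the maximum entropy of log_2(4) = 2.0000 bits.

Distribution B has the highest entropy.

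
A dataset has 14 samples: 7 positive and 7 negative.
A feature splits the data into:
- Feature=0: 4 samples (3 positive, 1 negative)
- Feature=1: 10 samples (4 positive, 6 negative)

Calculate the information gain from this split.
0.0747 bits

Information Gain = H(Y) - H(Y|Feature)

Before split:
P(positive) = 7/14 = 0.5000
H(Y) = 1.0000 bits

After split:
Feature=0: H = 0.8113 bits (weight = 4/14)
Feature=1: H = 0.9710 bits (weight = 10/14)
H(Y|Feature) = (4/14)×0.8113 + (10/14)×0.9710 = 0.9253 bits

Information Gain = 1.0000 - 0.9253 = 0.0747 bits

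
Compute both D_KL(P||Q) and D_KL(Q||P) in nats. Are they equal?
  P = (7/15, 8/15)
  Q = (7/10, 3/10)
D_KL(P||Q) = 0.1176, D_KL(Q||P) = 0.1112

KL divergence is not symmetric: D_KL(P||Q) ≠ D_KL(Q||P) in general.

D_KL(P||Q) = 0.1176 nats
D_KL(Q||P) = 0.1112 nats

No, they are not equal!

This asymmetry is why KL divergence is not a true distance metric.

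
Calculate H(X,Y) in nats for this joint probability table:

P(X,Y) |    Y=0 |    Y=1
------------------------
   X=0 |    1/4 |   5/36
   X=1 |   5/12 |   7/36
1.3040 nats

Joint entropy is H(X,Y) = -Σ_{x,y} p(x,y) log p(x,y).

Summing over all non-zero entries:
H(X,Y) = -[1/4·log_e(1/4) + 5/36·log_e(5/36) + 5/12·log_e(5/12) + 7/36·log_e(7/36)]
H(X,Y) = 1.3040 nats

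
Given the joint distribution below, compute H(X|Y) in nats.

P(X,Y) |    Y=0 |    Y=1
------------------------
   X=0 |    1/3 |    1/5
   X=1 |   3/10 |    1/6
0.6908 nats

Using the chain rule: H(X|Y) = H(X,Y) - H(Y)

First, compute H(X,Y) = 1.3479 nats

Marginal P(Y) = (19/30, 11/30)
H(Y) = 0.6572 nats

H(X|Y) = H(X,Y) - H(Y) = 1.3479 - 0.6572 = 0.6908 nats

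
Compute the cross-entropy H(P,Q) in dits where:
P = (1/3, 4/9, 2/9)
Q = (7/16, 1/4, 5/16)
0.4995 dits

Cross-entropy: H(P,Q) = -Σ p(x) log q(x)

Alternatively: H(P,Q) = H(P) + D_KL(P||Q)
H(P) = 0.4607 dits
D_KL(P||Q) = 0.0388 dits

H(P,Q) = 0.4607 + 0.0388 = 0.4995 dits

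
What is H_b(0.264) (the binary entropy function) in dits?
0.2507 dits

The binary entropy function is:
H(p) = -p log(p) - (1-p) log(1-p)

H(0.264) = -0.264 × log_10(0.264) - 0.736 × log_10(0.736)
H(0.264) = 0.2507 dits

Note: Binary entropy is maximized at p=0.5 (H=1 bit) and minimized at p=0 or p=1 (H=0).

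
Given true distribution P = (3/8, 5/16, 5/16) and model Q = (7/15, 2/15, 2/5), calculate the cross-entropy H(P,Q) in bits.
1.7338 bits

Cross-entropy: H(P,Q) = -Σ p(x) log q(x)

Alternatively: H(P,Q) = H(P) + D_KL(P||Q)
H(P) = 1.5794 bits
D_KL(P||Q) = 0.1544 bits

H(P,Q) = 1.5794 + 0.1544 = 1.7338 bits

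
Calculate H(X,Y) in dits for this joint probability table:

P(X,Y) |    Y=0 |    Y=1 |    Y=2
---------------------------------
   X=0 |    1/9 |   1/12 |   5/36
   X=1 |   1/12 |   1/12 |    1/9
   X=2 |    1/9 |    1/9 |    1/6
0.9427 dits

Joint entropy is H(X,Y) = -Σ_{x,y} p(x,y) log p(x,y).

Summing over all non-zero entries:
H(X,Y) = -[1/9·log_10(1/9) + 1/12·log_10(1/12) + 5/36·log_10(5/36) + 1/12·log_10(1/12) + 1/12·log_10(1/12) + 1/9·log_10(1/9) + 1/9·log_10(1/9) + 1/9·log_10(1/9) + 1/6·log_10(1/6)]
H(X,Y) = 0.9427 dits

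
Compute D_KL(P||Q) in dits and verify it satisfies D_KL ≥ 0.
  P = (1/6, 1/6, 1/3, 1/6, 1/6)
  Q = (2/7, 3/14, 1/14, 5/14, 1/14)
0.1720 dits

KL divergence satisfies the Gibbs inequality: D_KL(P||Q) ≥ 0 for all distributions P, Q.

D_KL(P||Q) = Σ p(x) log(p(x)/q(x))
Term by term:
  x=0: 1/6 × log_10[(1/6)/(2/7)] = -0.0390
  x=1: 1/6 × log_10[(1/6)/(3/14)] = -0.0182
  x=2: 1/3 × log_10[(1/3)/(1/14)] = 0.2230
  x=3: 1/6 × log_10[(1/6)/(5/14)] = -0.0552
  x=4: 1/6 × log_10[(1/6)/(1/14)] = 0.0613
D_KL(P||Q) = 0.1720 dits

D_KL(P||Q) = 0.1720 ≥ 0 ✓

This non-negativity is a fundamental property: relative entropy cannot be negative because it measures how different Q is from P.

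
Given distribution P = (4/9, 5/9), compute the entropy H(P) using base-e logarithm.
0.6870 nats

Shannon entropy is H(X) = -Σ p(x) log p(x).

For P = (4/9, 5/9):
H = -4/9 × log_e(4/9) -5/9 × log_e(5/9)
H = 0.6870 nats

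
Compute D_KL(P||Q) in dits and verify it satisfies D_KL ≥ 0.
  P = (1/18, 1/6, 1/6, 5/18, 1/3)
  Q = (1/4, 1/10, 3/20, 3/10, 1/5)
0.0730 dits

KL divergence satisfies the Gibbs inequality: D_KL(P||Q) ≥ 0 for all distributions P, Q.

D_KL(P||Q) = Σ p(x) log(p(x)/q(x))
Term by term:
  x=0: 1/18 × log_10[(1/18)/(1/4)] = -0.0363
  x=1: 1/6 × log_10[(1/6)/(1/10)] = 0.0370
  x=2: 1/6 × log_10[(1/6)/(3/20)] = 0.0076
  x=3: 5/18 × log_10[(5/18)/(3/10)] = -0.0093
  x=4: 1/3 × log_10[(1/3)/(1/5)] = 0.0739
D_KL(P||Q) = 0.0730 dits

D_KL(P||Q) = 0.0730 ≥ 0 ✓

This non-negativity is a fundamental property: relative entropy cannot be negative because it measures how different Q is from P.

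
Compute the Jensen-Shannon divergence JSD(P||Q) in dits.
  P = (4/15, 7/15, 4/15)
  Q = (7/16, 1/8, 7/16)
0.0319 dits

Jensen-Shannon divergence is:
JSD(P||Q) = 0.5 × D_KL(P||M) + 0.5 × D_KL(Q||M)
where M = 0.5 × (P + Q) is the mixture distribution.

M = 0.5 × (4/15, 7/15, 4/15) + 0.5 × (7/16, 1/8, 7/16) = (0.352083, 0.295833, 0.352083)

D_KL(P||M) = 0.0280 dits
D_KL(Q||M) = 0.0358 dits

JSD(P||Q) = 0.5 × 0.0280 + 0.5 × 0.0358 = 0.0319 dits

Unlike KL divergence, JSD is symmetric and bounded: 0 ≤ JSD ≤ log(2).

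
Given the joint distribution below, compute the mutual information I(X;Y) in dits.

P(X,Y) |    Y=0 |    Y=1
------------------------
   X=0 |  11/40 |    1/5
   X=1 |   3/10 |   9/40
0.0000 dits

Mutual information: I(X;Y) = H(X) + H(Y) - H(X,Y)

Marginals:
P(X) = (19/40, 21/40), H(X) = 0.3005 dits
P(Y) = (23/40, 17/40), H(Y) = 0.2961 dits

Joint entropy: H(X,Y) = 0.5966 dits

I(X;Y) = 0.3005 + 0.2961 - 0.5966 = 0.0000 dits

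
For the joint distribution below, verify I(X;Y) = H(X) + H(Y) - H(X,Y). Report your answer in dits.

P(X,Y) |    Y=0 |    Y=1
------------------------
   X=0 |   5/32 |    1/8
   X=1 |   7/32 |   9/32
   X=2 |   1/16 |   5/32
I(X;Y) = 0.0081 dits

Mutual information has multiple equivalent forms:
- I(X;Y) = H(X) - H(X|Y)
- I(X;Y) = H(Y) - H(Y|X)
- I(X;Y) = H(X) + H(Y) - H(X,Y)

Computing all quantities:
H(X) = 0.4498, H(Y) = 0.2976, H(X,Y) = 0.7394
H(X|Y) = 0.4418, H(Y|X) = 0.2896

Verification:
H(X) - H(X|Y) = 0.4498 - 0.4418 = 0.0081
H(Y) - H(Y|X) = 0.2976 - 0.2896 = 0.0081
H(X) + H(Y) - H(X,Y) = 0.4498 + 0.2976 - 0.7394 = 0.0081

All forms give I(X;Y) = 0.0081 dits. ✓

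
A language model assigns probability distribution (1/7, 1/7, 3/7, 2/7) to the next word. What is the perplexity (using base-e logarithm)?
3.5860

Perplexity is e^H (or exp(H) for natural log).

First, H = -Σ p log p = 1.2770 nats
Perplexity = e^1.2770 = 3.5860

Interpretation: The model's uncertainty is equivalent to choosing uniformly among 3.6 options.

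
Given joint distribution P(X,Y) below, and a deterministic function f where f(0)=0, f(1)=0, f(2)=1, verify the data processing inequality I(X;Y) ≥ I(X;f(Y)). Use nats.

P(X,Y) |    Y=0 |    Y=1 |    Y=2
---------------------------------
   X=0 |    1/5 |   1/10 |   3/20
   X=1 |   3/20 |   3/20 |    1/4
I(X;Y) = 0.0162, I(X;f(Y)) = 0.0076, inequality holds: 0.0162 ≥ 0.0076

Data Processing Inequality: For any Markov chain X → Y → Z, we have I(X;Y) ≥ I(X;Z).

Here Z = f(Y) is a deterministic function of Y, forming X → Y → Z.

Original I(X;Y) = 0.0162 nats

After applying f:
P(X,Z) where Z=f(Y):
- P(X,Z=0) = P(X,Y=0) + P(X,Y=1)
- P(X,Z=1) = P(X,Y=2)

I(X;Z) = I(X;f(Y)) = 0.0076 nats

Verification: 0.0162 ≥ 0.0076 ✓

Information cannot be created by processing; the function f can only lose information about X.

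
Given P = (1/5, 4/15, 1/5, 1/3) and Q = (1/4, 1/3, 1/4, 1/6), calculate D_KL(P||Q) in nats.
0.0823 nats

KL divergence: D_KL(P||Q) = Σ p(x) log(p(x)/q(x))

Computing term by term:
  x=0: 1/5 × log_e[(1/5)/(1/4)] = 1/5 × -0.2231 = -0.0446
  x=1: 4/15 × log_e[(4/15)/(1/3)] = 4/15 × -0.2231 = -0.0595
  x=2: 1/5 × log_e[(1/5)/(1/4)] = 1/5 × -0.2231 = -0.0446
  x=3: 1/3 × log_e[(1/3)/(1/6)] = 1/3 × 0.6931 = 0.2310

D_KL(P||Q) = 0.0823 nats

Note: KL divergence is always non-negative and equals 0 iff P = Q.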